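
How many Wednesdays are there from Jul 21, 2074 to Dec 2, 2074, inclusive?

Jul 21, 2074 is a Saturday.
That's 135 days from start to end, counting both.
135 = 7 × 19 + 2, so there are 19 full weeks plus 2 extra days.
Each full week contributes one Wednesday: 19 so far.
The 2 extra days are Sat, Sun — none qualify.
Total: 19 + 0 = 19.

19 Wednesdays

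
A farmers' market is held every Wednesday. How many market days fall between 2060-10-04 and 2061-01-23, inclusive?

16 Wednesdays

2060-10-04 is a Monday.
The range spans 112 days (inclusive of both endpoints).
112 = 7 × 16, so the span is exactly 16 full weeks.
Each full week contributes one Wednesday: 16 so far.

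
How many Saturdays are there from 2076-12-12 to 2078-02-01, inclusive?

2076-12-12 is a Saturday.
That's 417 days from start to end, counting both.
417 = 7 × 59 + 4, so there are 59 full weeks plus 4 extra days.
Each full week contributes one Saturday: 59 so far.
The 4 extra days are Sat, Sun, Mon, Tue — 1 of them qualifies.
Total: 59 + 1 = 60.

60 Saturdays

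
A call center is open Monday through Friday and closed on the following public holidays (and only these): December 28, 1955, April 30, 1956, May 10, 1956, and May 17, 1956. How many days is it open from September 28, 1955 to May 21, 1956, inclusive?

165 working days

September 28, 1955 is a Wednesday.
The range spans 237 days (inclusive of both endpoints).
237 = 7 × 33 + 6, so there are 33 full weeks plus 6 extra days.
Each full week contributes 5 weekdays (Mon–Fri): 33 × 5 = 165.
The 6 extra days are Wednesday, Thursday, Friday, Saturday, Sunday, Monday — 4 of them qualify.
Total: 165 + 4 = 169.
Holidays: December 28, 1955 (Wed); April 30, 1956 (Mon); May 10, 1956 (Thu); May 17, 1956 (Thu).
All 4 holidays fall on weekdays, so subtract 4.
Business days: 169 − 4 = 165.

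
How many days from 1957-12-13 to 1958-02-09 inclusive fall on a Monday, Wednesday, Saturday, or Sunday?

34

1957-12-13 is a Friday.
From 1957-12-13 to 1958-02-09 is 59 days inclusive.
59 = 7 × 8 + 3, so there are 8 full weeks plus 3 extra days.
Each full week contributes 4 days from the set (Mon, Wed, Sat, Sun): 8 × 4 = 32.
The 3 extra days are Fri, Sat, Sun — 2 of them qualify.
Total: 32 + 2 = 34.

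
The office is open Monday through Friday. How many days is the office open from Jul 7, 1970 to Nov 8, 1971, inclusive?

Jul 7, 1970 is a Tuesday.
That's 490 days from start to end, counting both.
490 = 7 × 70, so the span is exactly 70 full weeks.
Each full week contributes 5 weekdays (Mon–Fri): 70 × 5 = 350.
Total: 350.

350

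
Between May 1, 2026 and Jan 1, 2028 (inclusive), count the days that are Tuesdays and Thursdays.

174

May 1, 2026 is a Friday.
The range spans 611 days (inclusive of both endpoints).
611 = 7 × 87 + 2, so there are 87 full weeks plus 2 extra days.
Each full week contributes 2 days from the set (Tue, Thu): 87 × 2 = 174.
The 2 extra days are Friday, Saturday — none qualify.
Total: 174 + 0 = 174.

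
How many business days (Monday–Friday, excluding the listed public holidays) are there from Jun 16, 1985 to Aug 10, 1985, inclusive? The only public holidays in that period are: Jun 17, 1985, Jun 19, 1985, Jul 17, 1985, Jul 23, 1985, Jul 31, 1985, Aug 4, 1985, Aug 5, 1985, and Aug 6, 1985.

33

Jun 16, 1985 is a Sunday.
That's 56 days from start to end, counting both.
56 = 7 × 8, so the span is exactly 8 full weeks.
Each full week contributes 5 weekdays (Mon–Fri): 8 × 5 = 40.
Total: 40.
Holidays: Jun 17, 1985 (Mon); Jun 19, 1985 (Wed); Jul 17, 1985 (Wed); Jul 23, 1985 (Tue); Jul 31, 1985 (Wed); Aug 4, 1985 (Sun); Aug 5, 1985 (Mon); Aug 6, 1985 (Tue).
7 of the 8 holidays fall on weekdays; the rest are weekends and were already excluded.
Business days: 40 − 7 = 33.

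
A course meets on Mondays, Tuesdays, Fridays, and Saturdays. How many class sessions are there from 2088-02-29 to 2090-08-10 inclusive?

2088-02-29 is a Sunday.
The range spans 894 days (inclusive of both endpoints).
894 = 7 × 127 + 5, so there are 127 full weeks plus 5 extra days.
Each full week contributes 4 days from the set (Mon, Tue, Fri, Sat): 127 × 4 = 508.
The 5 extra days are Sunday, Monday, Tuesday, Wednesday, Thursday — 2 of them qualify.
Total: 508 + 2 = 510.

510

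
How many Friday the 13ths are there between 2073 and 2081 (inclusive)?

15

Friday-the-13ths by year:
2073: Jan, Oct
2074: Apr, Jul
2075: Sep, Dec
2076: Mar, Nov
2077: Aug
2078: May
2079: Jan, Oct
2080: Sep, Dec
2081: Jun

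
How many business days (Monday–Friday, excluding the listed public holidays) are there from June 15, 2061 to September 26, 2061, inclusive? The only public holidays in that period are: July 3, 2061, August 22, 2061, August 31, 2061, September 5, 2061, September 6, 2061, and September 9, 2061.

June 15, 2061 is a Wednesday.
From June 15, 2061 to September 26, 2061 is 104 days inclusive.
104 = 7 × 14 + 6, so there are 14 full weeks plus 6 extra days.
Each full week contributes 5 weekdays (Mon–Fri): 14 × 5 = 70.
The 6 extra days are Wednesday, Thursday, Friday, Saturday, Sunday, Monday — 4 of them qualify.
Total: 70 + 4 = 74.
Holidays: July 3, 2061 (Sun); August 22, 2061 (Mon); August 31, 2061 (Wed); September 5, 2061 (Mon); September 6, 2061 (Tue); September 9, 2061 (Fri).
5 of the 6 holidays fall on weekdays; the rest are weekends and were already excluded.
Business days: 74 − 5 = 69.

69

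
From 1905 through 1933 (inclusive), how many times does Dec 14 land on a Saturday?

Day of week of December 14 in each year:
1905: Thu, 1906: Fri, 1907: Sat ✓, 1908: Mon, 1909: Tue, 1910: Wed, 1911: Thu, 1912: Sat ✓, 1913: Sun, 1914: Mon, 1915: Tue, 1916: Thu, 1917: Fri, 1918: Sat ✓, 1919: Sun, 1920: Tue, 1921: Wed, 1922: Thu, 1923: Fri, 1924: Sun, 1925: Mon, 1926: Tue, 1927: Wed, 1928: Fri, 1929: Sat ✓, 1930: Sun, 1931: Mon, 1932: Wed, 1933: Thu
Saturdays: 1907, 1912, 1918, 1929.

4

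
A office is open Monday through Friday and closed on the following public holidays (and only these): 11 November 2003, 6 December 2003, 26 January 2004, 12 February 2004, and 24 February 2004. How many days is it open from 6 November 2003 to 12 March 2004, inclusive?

6 November 2003 is a Thursday.
That's 128 days from start to end, counting both.
128 = 7 × 18 + 2, so there are 18 full weeks plus 2 extra days.
Each full week contributes 5 weekdays (Mon–Fri): 18 × 5 = 90.
The 2 extra days are Thursday, Friday — 2 of them qualify.
Total: 90 + 2 = 92.
Holidays: 11 November 2003 (Tue); 6 December 2003 (Sat); 26 January 2004 (Mon); 12 February 2004 (Thu); 24 February 2004 (Tue).
4 of the 5 holidays fall on weekdays; the rest are weekends and were already excluded.
Business days: 92 − 4 = 88.

88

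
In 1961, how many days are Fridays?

1 January 1961 is a Sunday.
The range spans 365 days (inclusive of both endpoints).
365 = 7 × 52 + 1, so there are 52 full weeks plus 1 extra day.
Each full week contributes one Friday: 52 so far.
The 1 extra day is Sunday — none qualify.
Total: 52 + 0 = 52.

52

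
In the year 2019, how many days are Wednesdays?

2019-01-01 is a Tuesday.
From 2019-01-01 to 2019-12-31 is 365 days inclusive.
365 = 7 × 52 + 1, so there are 52 full weeks plus 1 extra day.
Each full week contributes one Wednesday: 52 so far.
The 1 extra day is Tuesday — none qualify.
Total: 52 + 0 = 52.

52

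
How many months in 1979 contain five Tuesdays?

4

A month has five Tuesdays exactly when Tuesday falls within its first (length − 28) days.
Jan: 31 days, starts Mon → 5 of Mon, Tue, Wed ✓
Feb: 28 days, starts Thu → 5 of (none)
Mar: 31 days, starts Thu → 5 of Thu, Fri, Sat
Apr: 30 days, starts Sun → 5 of Sun, Mon
May: 31 days, starts Tue → 5 of Tue, Wed, Thu ✓
Jun: 30 days, starts Fri → 5 of Fri, Sat
Jul: 31 days, starts Sun → 5 of Sun, Mon, Tue ✓
Aug: 31 days, starts Wed → 5 of Wed, Thu, Fri
Sep: 30 days, starts Sat → 5 of Sat, Sun
Oct: 31 days, starts Mon → 5 of Mon, Tue, Wed ✓
Nov: 30 days, starts Thu → 5 of Thu, Fri
Dec: 31 days, starts Sat → 5 of Sat, Sun, Mon
Months with five Tuesdays: Jan, May, Jul, Oct.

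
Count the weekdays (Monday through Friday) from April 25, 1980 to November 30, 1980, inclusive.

156 weekdays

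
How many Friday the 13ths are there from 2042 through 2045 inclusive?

7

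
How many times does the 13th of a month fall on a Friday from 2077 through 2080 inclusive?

6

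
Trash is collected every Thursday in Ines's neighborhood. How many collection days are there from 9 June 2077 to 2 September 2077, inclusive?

13

9 June 2077 is a Wednesday.
That's 86 days from start to end, counting both.
86 = 7 × 12 + 2, so there are 12 full weeks plus 2 extra days.
Each full week contributes one Thursday: 12 so far.
The 2 extra days are Wednesday, Thursday — 1 of them qualifies.
Total: 12 + 1 = 13.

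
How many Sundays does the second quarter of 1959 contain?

Apr 1, 1959 is a Wednesday.
That's 91 days from start to end, counting both.
91 = 7 × 13, so the span is exactly 13 full weeks.
Each full week contributes one Sunday: 13 so far.
Total: 13.

13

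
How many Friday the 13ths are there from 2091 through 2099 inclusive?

Friday-the-13ths by year:
2091: Apr, Jul
2092: Jun
2093: Feb, Mar, Nov
2094: Aug
2095: May
2096: Jan, Apr, Jul
2097: Sep, Dec
2098: Jun
2099: Feb, Mar, Nov

17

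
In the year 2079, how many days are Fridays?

January 1, 2079 is a Sunday.
That's 365 days from start to end, counting both.
365 = 7 × 52 + 1, so there are 52 full weeks plus 1 extra day.
Each full week contributes one Friday: 52 so far.
The 1 extra day is Sun — none qualify.
Total: 52 + 0 = 52.

52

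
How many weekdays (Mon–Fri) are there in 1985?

261

1985-01-01 is a Tuesday.
From 1985-01-01 to 1985-12-31 is 365 days inclusive.
365 = 7 × 52 + 1, so there are 52 full weeks plus 1 extra day.
Each full week contributes 5 weekdays (Mon–Fri): 52 × 5 = 260.
The 1 extra day is Tuesday — 1 of them qualifies.
Total: 260 + 1 = 261.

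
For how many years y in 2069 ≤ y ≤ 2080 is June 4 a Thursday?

Day of week of June 4 in each year:
2069: Tue, 2070: Wed, 2071: Thu ✓, 2072: Sat, 2073: Sun, 2074: Mon, 2075: Tue, 2076: Thu ✓, 2077: Fri, 2078: Sat, 2079: Sun, 2080: Tue
Thursdays: 2071, 2076.

2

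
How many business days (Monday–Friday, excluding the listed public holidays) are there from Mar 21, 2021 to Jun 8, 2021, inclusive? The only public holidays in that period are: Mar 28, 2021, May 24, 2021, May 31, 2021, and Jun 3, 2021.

Mar 21, 2021 is a Sunday.
The range spans 80 days (inclusive of both endpoints).
80 = 7 × 11 + 3, so there are 11 full weeks plus 3 extra days.
Each full week contributes 5 weekdays (Mon–Fri): 11 × 5 = 55.
The 3 extra days are Sun, Mon, Tue — 2 of them qualify.
Total: 55 + 2 = 57.
Holidays: Mar 28, 2021 (Sun); May 24, 2021 (Mon); May 31, 2021 (Mon); Jun 3, 2021 (Thu).
3 of the 4 holidays fall on weekdays; the rest are weekends and were already excluded.
Business days: 57 − 3 = 54.

54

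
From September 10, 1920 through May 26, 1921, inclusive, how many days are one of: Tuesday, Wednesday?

74

September 10, 1920 is a Friday.
The range spans 259 days (inclusive of both endpoints).
259 = 7 × 37, so the span is exactly 37 full weeks.
Each full week contributes 2 days from the set (Tue, Wed): 37 × 2 = 74.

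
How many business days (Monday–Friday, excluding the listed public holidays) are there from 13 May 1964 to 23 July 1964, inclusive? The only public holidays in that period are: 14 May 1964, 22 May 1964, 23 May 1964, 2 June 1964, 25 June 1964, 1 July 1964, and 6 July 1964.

13 May 1964 is a Wednesday.
That's 72 days from start to end, counting both.
72 = 7 × 10 + 2, so there are 10 full weeks plus 2 extra days.
Each full week contributes 5 weekdays (Mon–Fri): 10 × 5 = 50.
The 2 extra days are Wednesday, Thursday — 2 of them qualify.
Total: 50 + 2 = 52.
Holidays: 14 May 1964 (Thu); 22 May 1964 (Fri); 23 May 1964 (Sat); 2 June 1964 (Tue); 25 June 1964 (Thu); 1 July 1964 (Wed); 6 July 1964 (Mon).
6 of the 7 holidays fall on weekdays; the rest are weekends and were already excluded.
Business days: 52 − 6 = 46.

46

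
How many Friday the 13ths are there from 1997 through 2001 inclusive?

8

Friday-the-13ths by year:
1997: Jun
1998: Feb, Mar, Nov
1999: Aug
2000: Oct
2001: Apr, Jul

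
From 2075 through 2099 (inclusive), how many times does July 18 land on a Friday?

4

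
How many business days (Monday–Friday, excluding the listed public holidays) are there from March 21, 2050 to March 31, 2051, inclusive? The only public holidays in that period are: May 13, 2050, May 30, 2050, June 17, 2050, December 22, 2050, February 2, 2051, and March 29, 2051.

264 business days

March 21, 2050 is a Monday.
The range spans 376 days (inclusive of both endpoints).
376 = 7 × 53 + 5, so there are 53 full weeks plus 5 extra days.
Each full week contributes 5 weekdays (Mon–Fri): 53 × 5 = 265.
The 5 extra days are Monday, Tuesday, Wednesday, Thursday, Friday — 5 of them qualify.
Total: 265 + 5 = 270.
Holidays: May 13, 2050 (Fri); May 30, 2050 (Mon); June 17, 2050 (Fri); December 22, 2050 (Thu); February 2, 2051 (Thu); March 29, 2051 (Wed).
All 6 holidays fall on weekdays, so subtract 6.
Business days: 270 − 6 = 264.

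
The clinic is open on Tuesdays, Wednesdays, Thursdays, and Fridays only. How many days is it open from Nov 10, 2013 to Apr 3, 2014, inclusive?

Nov 10, 2013 is a Sunday.
From Nov 10, 2013 to Apr 3, 2014 is 145 days inclusive.
145 = 7 × 20 + 5, so there are 20 full weeks plus 5 extra days.
Each full week contributes 4 days from the set (Tue, Wed, Thu, Fri): 20 × 4 = 80.
The 5 extra days are Sunday, Monday, Tuesday, Wednesday, Thursday — 3 of them qualify.
Total: 80 + 3 = 83.

83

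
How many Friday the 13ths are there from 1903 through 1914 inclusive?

22

Friday-the-13ths by year:
1903: Feb, Mar, Nov
1904: May
1905: Jan, Oct
1906: Apr, Jul
1907: Sep, Dec
1908: Mar, Nov
1909: Aug
1910: May
1911: Jan, Oct
1912: Sep, Dec
1913: Jun
1914: Feb, Mar, Nov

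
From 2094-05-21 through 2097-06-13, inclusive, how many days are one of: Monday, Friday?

320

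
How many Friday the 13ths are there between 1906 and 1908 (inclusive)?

6

Friday-the-13ths by year:
1906: Apr, Jul
1907: Sep, Dec
1908: Mar, Nov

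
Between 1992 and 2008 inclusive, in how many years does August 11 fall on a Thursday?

2

Day of week of August 11 in each year:
1992: Tue, 1993: Wed, 1994: Thu ✓, 1995: Fri, 1996: Sun, 1997: Mon, 1998: Tue, 1999: Wed, 2000: Fri, 2001: Sat, 2002: Sun, 2003: Mon, 2004: Wed, 2005: Thu ✓, 2006: Fri, 2007: Sat, 2008: Mon
Thursdays: 1994, 2005.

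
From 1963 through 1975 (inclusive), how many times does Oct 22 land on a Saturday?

1

Day of week of October 22 in each year:
1963: Tue, 1964: Thu, 1965: Fri, 1966: Sat ✓, 1967: Sun, 1968: Tue, 1969: Wed, 1970: Thu, 1971: Fri, 1972: Sun, 1973: Mon, 1974: Tue, 1975: Wed
Saturdays: 1966.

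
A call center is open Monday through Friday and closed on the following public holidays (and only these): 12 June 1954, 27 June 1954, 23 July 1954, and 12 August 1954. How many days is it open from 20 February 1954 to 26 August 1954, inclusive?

132

20 February 1954 is a Saturday.
From 20 February 1954 to 26 August 1954 is 188 days inclusive.
188 = 7 × 26 + 6, so there are 26 full weeks plus 6 extra days.
Each full week contributes 5 weekdays (Mon–Fri): 26 × 5 = 130.
The 6 extra days are Saturday, Sunday, Monday, Tuesday, Wednesday, Thursday — 4 of them qualify.
Total: 130 + 4 = 134.
Holidays: 12 June 1954 (Sat); 27 June 1954 (Sun); 23 July 1954 (Fri); 12 August 1954 (Thu).
2 of the 4 holidays fall on weekdays; the rest are weekends and were already excluded.
Business days: 134 − 2 = 132.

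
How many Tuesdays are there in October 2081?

4

October 1, 2081 is a Wednesday.
The range spans 31 days (inclusive of both endpoints).
31 = 7 × 4 + 3, so there are 4 full weeks plus 3 extra days.
Each full week contributes one Tuesday: 4 so far.
The 3 extra days are Wed, Thu, Fri — none qualify.
Total: 4 + 0 = 4.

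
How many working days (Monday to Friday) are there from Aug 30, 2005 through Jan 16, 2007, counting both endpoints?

361

Aug 30, 2005 is a Tuesday.
The range spans 505 days (inclusive of both endpoints).
505 = 7 × 72 + 1, so there are 72 full weeks plus 1 extra day.
Each full week contributes 5 weekdays (Mon–Fri): 72 × 5 = 360.
The 1 extra day is Tuesday — 1 of them qualifies.
Total: 360 + 1 = 361.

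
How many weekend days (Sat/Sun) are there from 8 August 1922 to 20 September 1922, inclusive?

8 August 1922 is a Tuesday.
That's 44 days from start to end, counting both.
44 = 7 × 6 + 2, so there are 6 full weeks plus 2 extra days.
Each full week contributes 2 weekend days (Sat, Sun): 6 × 2 = 12.
The 2 extra days are Tuesday, Wednesday — none qualify.
Total: 12 + 0 = 12.

12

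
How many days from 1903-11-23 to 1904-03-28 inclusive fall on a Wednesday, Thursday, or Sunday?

1903-11-23 is a Monday.
The range spans 127 days (inclusive of both endpoints).
127 = 7 × 18 + 1, so there are 18 full weeks plus 1 extra day.
Each full week contributes 3 days from the set (Wed, Thu, Sun): 18 × 3 = 54.
The 1 extra day is Mon — none qualify.
Total: 54 + 0 = 54.

54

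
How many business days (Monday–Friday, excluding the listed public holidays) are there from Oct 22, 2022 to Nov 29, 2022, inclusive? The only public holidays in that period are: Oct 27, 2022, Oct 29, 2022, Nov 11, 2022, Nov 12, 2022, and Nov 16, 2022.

24 business days

Oct 22, 2022 is a Saturday.
From Oct 22, 2022 to Nov 29, 2022 is 39 days inclusive.
39 = 7 × 5 + 4, so there are 5 full weeks plus 4 extra days.
Each full week contributes 5 weekdays (Mon–Fri): 5 × 5 = 25.
The 4 extra days are Saturday, Sunday, Monday, Tuesday — 2 of them qualify.
Total: 25 + 2 = 27.
Holidays: Oct 27, 2022 (Thu); Oct 29, 2022 (Sat); Nov 11, 2022 (Fri); Nov 12, 2022 (Sat); Nov 16, 2022 (Wed).
3 of the 5 holidays fall on weekdays; the rest are weekends and were already excluded.
Business days: 27 − 3 = 24.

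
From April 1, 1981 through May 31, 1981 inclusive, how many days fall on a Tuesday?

8

April 1, 1981 is a Wednesday.
The range spans 61 days (inclusive of both endpoints).
61 = 7 × 8 + 5, so there are 8 full weeks plus 5 extra days.
Each full week contributes one Tuesday: 8 so far.
The 5 extra days are Wednesday, Thursday, Friday, Saturday, Sunday — none qualify.
Total: 8 + 0 = 8.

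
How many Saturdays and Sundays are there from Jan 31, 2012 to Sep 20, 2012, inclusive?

66

Jan 31, 2012 is a Tuesday.
The range spans 234 days (inclusive of both endpoints).
234 = 7 × 33 + 3, so there are 33 full weeks plus 3 extra days.
Each full week contributes 2 weekend days (Sat, Sun): 33 × 2 = 66.
The 3 extra days are Tuesday, Wednesday, Thursday — none qualify.
Total: 66 + 0 = 66.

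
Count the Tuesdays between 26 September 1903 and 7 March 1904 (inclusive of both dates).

23 Tuesdays

26 September 1903 is a Saturday.
That's 164 days from start to end, counting both.
164 = 7 × 23 + 3, so there are 23 full weeks plus 3 extra days.
Each full week contributes one Tuesday: 23 so far.
The 3 extra days are Saturday, Sunday, Monday — none qualify.
Total: 23 + 0 = 23.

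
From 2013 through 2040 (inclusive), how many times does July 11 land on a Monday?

Day of week of July 11 in each year:
2013: Thu, 2014: Fri, 2015: Sat, 2016: Mon ✓, 2017: Tue, 2018: Wed, 2019: Thu, 2020: Sat, 2021: Sun, 2022: Mon ✓, 2023: Tue, 2024: Thu, 2025: Fri, 2026: Sat, 2027: Sun, 2028: Tue, 2029: Wed, 2030: Thu, 2031: Fri, 2032: Sun, 2033: Mon ✓, 2034: Tue, 2035: Wed, 2036: Fri, 2037: Sat, 2038: Sun, 2039: Mon ✓, 2040: Wed
Mondays: 2016, 2022, 2033, 2039.

4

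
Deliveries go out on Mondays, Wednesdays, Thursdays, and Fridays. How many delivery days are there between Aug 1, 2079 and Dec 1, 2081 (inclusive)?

488

Aug 1, 2079 is a Tuesday.
From Aug 1, 2079 to Dec 1, 2081 is 854 days inclusive.
854 = 7 × 122, so the span is exactly 122 full weeks.
Each full week contributes 4 days from the set (Mon, Wed, Thu, Fri): 122 × 4 = 488.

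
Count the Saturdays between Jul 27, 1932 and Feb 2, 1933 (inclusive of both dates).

27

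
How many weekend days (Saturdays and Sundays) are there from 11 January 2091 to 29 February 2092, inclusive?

118

11 January 2091 is a Thursday.
That's 415 days from start to end, counting both.
415 = 7 × 59 + 2, so there are 59 full weeks plus 2 extra days.
Each full week contributes 2 weekend days (Sat, Sun): 59 × 2 = 118.
The 2 extra days are Thursday, Friday — none qualify.
Total: 118 + 0 = 118.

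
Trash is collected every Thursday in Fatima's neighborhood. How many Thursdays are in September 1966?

Sep 1, 1966 is a Thursday.
That's 30 days from start to end, counting both.
30 = 7 × 4 + 2, so there are 4 full weeks plus 2 extra days.
Each full week contributes one Thursday: 4 so far.
The 2 extra days are Thu, Fri — 1 of them qualifies.
Total: 4 + 1 = 5.

5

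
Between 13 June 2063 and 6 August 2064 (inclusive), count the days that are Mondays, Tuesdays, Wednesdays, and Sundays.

241

13 June 2063 is a Wednesday.
The range spans 421 days (inclusive of both endpoints).
421 = 7 × 60 + 1, so there are 60 full weeks plus 1 extra day.
Each full week contributes 4 days from the set (Mon, Tue, Wed, Sun): 60 × 4 = 240.
The 1 extra day is Wednesday — 1 of them qualifies.
Total: 240 + 1 = 241.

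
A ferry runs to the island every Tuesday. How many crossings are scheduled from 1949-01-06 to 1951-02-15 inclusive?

1949-01-06 is a Thursday.
The range spans 771 days (inclusive of both endpoints).
771 = 7 × 110 + 1, so there are 110 full weeks plus 1 extra day.
Each full week contributes one Tuesday: 110 so far.
The 1 extra day is Thu — none qualify.
Total: 110 + 0 = 110.

110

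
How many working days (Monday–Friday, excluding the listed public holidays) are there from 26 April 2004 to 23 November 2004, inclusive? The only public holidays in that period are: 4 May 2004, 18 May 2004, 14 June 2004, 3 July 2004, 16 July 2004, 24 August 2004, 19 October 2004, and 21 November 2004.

26 April 2004 is a Monday.
The range spans 212 days (inclusive of both endpoints).
212 = 7 × 30 + 2, so there are 30 full weeks plus 2 extra days.
Each full week contributes 5 weekdays (Mon–Fri): 30 × 5 = 150.
The 2 extra days are Monday, Tuesday — 2 of them qualify.
Total: 150 + 2 = 152.
Holidays: 4 May 2004 (Tue); 18 May 2004 (Tue); 14 June 2004 (Mon); 3 July 2004 (Sat); 16 July 2004 (Fri); 24 August 2004 (Tue); 19 October 2004 (Tue); 21 November 2004 (Sun).
6 of the 8 holidays fall on weekdays; the rest are weekends and were already excluded.
Business days: 152 − 6 = 146.

146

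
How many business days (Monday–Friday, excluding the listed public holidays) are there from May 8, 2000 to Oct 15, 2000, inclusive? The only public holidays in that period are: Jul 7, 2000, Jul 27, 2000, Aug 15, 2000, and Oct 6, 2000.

111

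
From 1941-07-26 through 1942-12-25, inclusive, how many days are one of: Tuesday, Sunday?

148

1941-07-26 is a Saturday.
That's 518 days from start to end, counting both.
518 = 7 × 74, so the span is exactly 74 full weeks.
Each full week contributes 2 days from the set (Tue, Sun): 74 × 2 = 148.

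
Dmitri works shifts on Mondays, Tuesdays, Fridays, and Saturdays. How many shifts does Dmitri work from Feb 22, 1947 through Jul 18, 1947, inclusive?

Feb 22, 1947 is a Saturday.
The range spans 147 days (inclusive of both endpoints).
147 = 7 × 21, so the span is exactly 21 full weeks.
Each full week contributes 4 days from the set (Mon, Tue, Fri, Sat): 21 × 4 = 84.

84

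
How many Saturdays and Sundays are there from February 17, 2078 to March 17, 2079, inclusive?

February 17, 2078 is a Thursday.
From February 17, 2078 to March 17, 2079 is 394 days inclusive.
394 = 7 × 56 + 2, so there are 56 full weeks plus 2 extra days.
Each full week contributes 2 weekend days (Sat, Sun): 56 × 2 = 112.
The 2 extra days are Thu, Fri — none qualify.
Total: 112 + 0 = 112.

112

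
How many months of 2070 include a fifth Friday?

A month has five Fridays exactly when Friday falls within its first (length − 28) days.
Jan: 31 days, starts Wed → 5 of Wed, Thu, Fri ✓
Feb: 28 days, starts Sat → 5 of (none)
Mar: 31 days, starts Sat → 5 of Sat, Sun, Mon
Apr: 30 days, starts Tue → 5 of Tue, Wed
May: 31 days, starts Thu → 5 of Thu, Fri, Sat ✓
Jun: 30 days, starts Sun → 5 of Sun, Mon
Jul: 31 days, starts Tue → 5 of Tue, Wed, Thu
Aug: 31 days, starts Fri → 5 of Fri, Sat, Sun ✓
Sep: 30 days, starts Mon → 5 of Mon, Tue
Oct: 31 days, starts Wed → 5 of Wed, Thu, Fri ✓
Nov: 30 days, starts Sat → 5 of Sat, Sun
Dec: 31 days, starts Mon → 5 of Mon, Tue, Wed
Months with five Fridays: Jan, May, Aug, Oct.

4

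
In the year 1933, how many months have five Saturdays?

4

A month has five Saturdays exactly when Saturday falls within its first (length − 28) days.
Jan: 31 days, starts Sun → 5 of Sun, Mon, Tue
Feb: 28 days, starts Wed → 5 of (none)
Mar: 31 days, starts Wed → 5 of Wed, Thu, Fri
Apr: 30 days, starts Sat → 5 of Sat, Sun ✓
May: 31 days, starts Mon → 5 of Mon, Tue, Wed
Jun: 30 days, starts Thu → 5 of Thu, Fri
Jul: 31 days, starts Sat → 5 of Sat, Sun, Mon ✓
Aug: 31 days, starts Tue → 5 of Tue, Wed, Thu
Sep: 30 days, starts Fri → 5 of Fri, Sat ✓
Oct: 31 days, starts Sun → 5 of Sun, Mon, Tue
Nov: 30 days, starts Wed → 5 of Wed, Thu
Dec: 31 days, starts Fri → 5 of Fri, Sat, Sun ✓
Months with five Saturdays: Apr, Jul, Sep, Dec.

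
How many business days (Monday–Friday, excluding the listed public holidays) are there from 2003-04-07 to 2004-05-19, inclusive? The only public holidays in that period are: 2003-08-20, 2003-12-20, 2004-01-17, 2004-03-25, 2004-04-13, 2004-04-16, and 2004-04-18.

2003-04-07 is a Monday.
The range spans 409 days (inclusive of both endpoints).
409 = 7 × 58 + 3, so there are 58 full weeks plus 3 extra days.
Each full week contributes 5 weekdays (Mon–Fri): 58 × 5 = 290.
The 3 extra days are Monday, Tuesday, Wednesday — 3 of them qualify.
Total: 290 + 3 = 293.
Holidays: 2003-08-20 (Wed); 2003-12-20 (Sat); 2004-01-17 (Sat); 2004-03-25 (Thu); 2004-04-13 (Tue); 2004-04-16 (Fri); 2004-04-18 (Sun).
4 of the 7 holidays fall on weekdays; the rest are weekends and were already excluded.
Business days: 293 − 4 = 289.

289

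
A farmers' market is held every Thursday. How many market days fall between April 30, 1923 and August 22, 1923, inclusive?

16

April 30, 1923 is a Monday.
From April 30, 1923 to August 22, 1923 is 115 days inclusive.
115 = 7 × 16 + 3, so there are 16 full weeks plus 3 extra days.
Each full week contributes one Thursday: 16 so far.
The 3 extra days are Mon, Tue, Wed — none qualify.
Total: 16 + 0 = 16.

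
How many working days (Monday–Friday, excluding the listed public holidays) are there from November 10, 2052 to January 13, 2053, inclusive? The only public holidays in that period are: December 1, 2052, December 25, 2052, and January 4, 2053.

November 10, 2052 is a Sunday.
That's 65 days from start to end, counting both.
65 = 7 × 9 + 2, so there are 9 full weeks plus 2 extra days.
Each full week contributes 5 weekdays (Mon–Fri): 9 × 5 = 45.
The 2 extra days are Sunday, Monday — 1 of them qualifies.
Total: 45 + 1 = 46.
Holidays: December 1, 2052 (Sun); December 25, 2052 (Wed); January 4, 2053 (Sat).
1 of the 3 holidays fall on weekdays; the rest are weekends and were already excluded.
Business days: 46 − 1 = 45.

45 working days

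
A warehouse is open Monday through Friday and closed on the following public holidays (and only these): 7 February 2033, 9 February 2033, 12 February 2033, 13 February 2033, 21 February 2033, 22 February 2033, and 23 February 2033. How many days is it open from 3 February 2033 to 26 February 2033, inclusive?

12 business days

3 February 2033 is a Thursday.
The range spans 24 days (inclusive of both endpoints).
24 = 7 × 3 + 3, so there are 3 full weeks plus 3 extra days.
Each full week contributes 5 weekdays (Mon–Fri): 3 × 5 = 15.
The 3 extra days are Thursday, Friday, Saturday — 2 of them qualify.
Total: 15 + 2 = 17.
Holidays: 7 February 2033 (Mon); 9 February 2033 (Wed); 12 February 2033 (Sat); 13 February 2033 (Sun); 21 February 2033 (Mon); 22 February 2033 (Tue); 23 February 2033 (Wed).
5 of the 7 holidays fall on weekdays; the rest are weekends and were already excluded.
Business days: 17 − 5 = 12.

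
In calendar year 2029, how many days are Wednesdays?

52

2029-01-01 is a Monday.
The range spans 365 days (inclusive of both endpoints).
365 = 7 × 52 + 1, so there are 52 full weeks plus 1 extra day.
Each full week contributes one Wednesday: 52 so far.
The 1 extra day is Mon — none qualify.
Total: 52 + 0 = 52.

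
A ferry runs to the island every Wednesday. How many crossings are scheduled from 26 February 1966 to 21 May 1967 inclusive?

26 February 1966 is a Saturday.
That's 450 days from start to end, counting both.
450 = 7 × 64 + 2, so there are 64 full weeks plus 2 extra days.
Each full week contributes one Wednesday: 64 so far.
The 2 extra days are Sat, Sun — none qualify.
Total: 64 + 0 = 64.

64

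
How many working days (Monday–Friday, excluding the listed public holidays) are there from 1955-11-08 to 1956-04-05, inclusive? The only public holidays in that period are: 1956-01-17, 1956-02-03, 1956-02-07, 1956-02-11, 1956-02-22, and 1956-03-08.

103

1955-11-08 is a Tuesday.
From 1955-11-08 to 1956-04-05 is 150 days inclusive.
150 = 7 × 21 + 3, so there are 21 full weeks plus 3 extra days.
Each full week contributes 5 weekdays (Mon–Fri): 21 × 5 = 105.
The 3 extra days are Tue, Wed, Thu — 3 of them qualify.
Total: 105 + 3 = 108.
Holidays: 1956-01-17 (Tue); 1956-02-03 (Fri); 1956-02-07 (Tue); 1956-02-11 (Sat); 1956-02-22 (Wed); 1956-03-08 (Thu).
5 of the 6 holidays fall on weekdays; the rest are weekends and were already excluded.
Business days: 108 − 5 = 103.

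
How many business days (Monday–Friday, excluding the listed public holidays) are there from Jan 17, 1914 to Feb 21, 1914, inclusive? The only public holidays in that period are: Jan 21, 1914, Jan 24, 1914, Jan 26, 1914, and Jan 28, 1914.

22

Jan 17, 1914 is a Saturday.
That's 36 days from start to end, counting both.
36 = 7 × 5 + 1, so there are 5 full weeks plus 1 extra day.
Each full week contributes 5 weekdays (Mon–Fri): 5 × 5 = 25.
The 1 extra day is Sat — none qualify.
Total: 25 + 0 = 25.
Holidays: Jan 21, 1914 (Wed); Jan 24, 1914 (Sat); Jan 26, 1914 (Mon); Jan 28, 1914 (Wed).
3 of the 4 holidays fall on weekdays; the rest are weekends and were already excluded.
Business days: 25 − 3 = 22.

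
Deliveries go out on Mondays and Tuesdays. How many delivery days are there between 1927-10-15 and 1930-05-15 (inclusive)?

1927-10-15 is a Saturday.
From 1927-10-15 to 1930-05-15 is 944 days inclusive.
944 = 7 × 134 + 6, so there are 134 full weeks plus 6 extra days.
Each full week contributes 2 days from the set (Mon, Tue): 134 × 2 = 268.
The 6 extra days are Sat, Sun, Mon, Tue, Wed, Thu — 2 of them qualify.
Total: 268 + 2 = 270.

270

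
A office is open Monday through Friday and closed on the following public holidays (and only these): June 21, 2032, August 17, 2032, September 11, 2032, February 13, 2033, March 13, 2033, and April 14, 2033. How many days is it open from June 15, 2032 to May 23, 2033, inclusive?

242 business days

June 15, 2032 is a Tuesday.
From June 15, 2032 to May 23, 2033 is 343 days inclusive.
343 = 7 × 49, so the span is exactly 49 full weeks.
Each full week contributes 5 weekdays (Mon–Fri): 49 × 5 = 245.
Holidays: June 21, 2032 (Mon); August 17, 2032 (Tue); September 11, 2032 (Sat); February 13, 2033 (Sun); March 13, 2033 (Sun); April 14, 2033 (Thu).
3 of the 6 holidays fall on weekdays; the rest are weekends and were already excluded.
Business days: 245 − 3 = 242.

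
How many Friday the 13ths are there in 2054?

3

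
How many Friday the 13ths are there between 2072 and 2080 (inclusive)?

15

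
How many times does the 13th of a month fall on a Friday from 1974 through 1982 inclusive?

Friday-the-13ths by year:
1974: Sep, Dec
1975: Jun
1976: Feb, Aug
1977: May
1978: Jan, Oct
1979: Apr, Jul
1980: Jun
1981: Feb, Mar, Nov
1982: Aug

15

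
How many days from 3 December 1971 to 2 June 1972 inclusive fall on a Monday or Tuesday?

3 December 1971 is a Friday.
That's 183 days from start to end, counting both.
183 = 7 × 26 + 1, so there are 26 full weeks plus 1 extra day.
Each full week contributes 2 days from the set (Mon, Tue): 26 × 2 = 52.
The 1 extra day is Friday — none qualify.
Total: 52 + 0 = 52.

52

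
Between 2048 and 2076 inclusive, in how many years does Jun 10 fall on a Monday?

4

Day of week of June 10 in each year:
2048: Wed, 2049: Thu, 2050: Fri, 2051: Sat, 2052: Mon ✓, 2053: Tue, 2054: Wed, 2055: Thu, 2056: Sat, 2057: Sun, 2058: Mon ✓, 2059: Tue, 2060: Thu, 2061: Fri, 2062: Sat, 2063: Sun, 2064: Tue, 2065: Wed, 2066: Thu, 2067: Fri, 2068: Sun, 2069: Mon ✓, 2070: Tue, 2071: Wed, 2072: Fri, 2073: Sat, 2074: Sun, 2075: Mon ✓, 2076: Wed
Mondays: 2052, 2058, 2069, 2075.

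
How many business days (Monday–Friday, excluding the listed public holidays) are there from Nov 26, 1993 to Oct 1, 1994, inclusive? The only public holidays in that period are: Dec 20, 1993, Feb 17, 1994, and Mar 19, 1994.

Nov 26, 1993 is a Friday.
From Nov 26, 1993 to Oct 1, 1994 is 310 days inclusive.
310 = 7 × 44 + 2, so there are 44 full weeks plus 2 extra days.
Each full week contributes 5 weekdays (Mon–Fri): 44 × 5 = 220.
The 2 extra days are Fri, Sat — 1 of them qualifies.
Total: 220 + 1 = 221.
Holidays: Dec 20, 1993 (Mon); Feb 17, 1994 (Thu); Mar 19, 1994 (Sat).
2 of the 3 holidays fall on weekdays; the rest are weekends and were already excluded.
Business days: 221 − 2 = 219.

219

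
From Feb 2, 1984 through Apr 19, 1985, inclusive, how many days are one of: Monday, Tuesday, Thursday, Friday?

Feb 2, 1984 is a Thursday.
From Feb 2, 1984 to Apr 19, 1985 is 443 days inclusive.
443 = 7 × 63 + 2, so there are 63 full weeks plus 2 extra days.
Each full week contributes 4 days from the set (Mon, Tue, Thu, Fri): 63 × 4 = 252.
The 2 extra days are Thursday, Friday — 2 of them qualify.
Total: 252 + 2 = 254.

254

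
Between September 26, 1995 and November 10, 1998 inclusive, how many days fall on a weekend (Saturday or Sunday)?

September 26, 1995 is a Tuesday.
That's 1142 days from start to end, counting both.
1142 = 7 × 163 + 1, so there are 163 full weeks plus 1 extra day.
Each full week contributes 2 weekend days (Sat, Sun): 163 × 2 = 326.
The 1 extra day is Tuesday — none qualify.
Total: 326 + 0 = 326.

326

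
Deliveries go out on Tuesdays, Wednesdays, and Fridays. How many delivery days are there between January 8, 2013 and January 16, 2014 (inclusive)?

161

January 8, 2013 is a Tuesday.
That's 374 days from start to end, counting both.
374 = 7 × 53 + 3, so there are 53 full weeks plus 3 extra days.
Each full week contributes 3 days from the set (Tue, Wed, Fri): 53 × 3 = 159.
The 3 extra days are Tuesday, Wednesday, Thursday — 2 of them qualify.
Total: 159 + 2 = 161.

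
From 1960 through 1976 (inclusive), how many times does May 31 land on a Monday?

3

Day of week of May 31 in each year:
1960: Tue, 1961: Wed, 1962: Thu, 1963: Fri, 1964: Sun, 1965: Mon ✓, 1966: Tue, 1967: Wed, 1968: Fri, 1969: Sat, 1970: Sun, 1971: Mon ✓, 1972: Wed, 1973: Thu, 1974: Fri, 1975: Sat, 1976: Mon ✓
Mondays: 1965, 1971, 1976.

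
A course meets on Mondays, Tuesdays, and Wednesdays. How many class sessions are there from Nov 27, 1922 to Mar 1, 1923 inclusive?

42

Nov 27, 1922 is a Monday.
The range spans 95 days (inclusive of both endpoints).
95 = 7 × 13 + 4, so there are 13 full weeks plus 4 extra days.
Each full week contributes 3 days from the set (Mon, Tue, Wed): 13 × 3 = 39.
The 4 extra days are Monday, Tuesday, Wednesday, Thursday — 3 of them qualify.
Total: 39 + 3 = 42.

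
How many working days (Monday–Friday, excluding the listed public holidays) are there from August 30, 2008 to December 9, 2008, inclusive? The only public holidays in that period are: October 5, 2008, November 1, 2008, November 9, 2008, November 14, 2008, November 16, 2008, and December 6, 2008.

71

August 30, 2008 is a Saturday.
That's 102 days from start to end, counting both.
102 = 7 × 14 + 4, so there are 14 full weeks plus 4 extra days.
Each full week contributes 5 weekdays (Mon–Fri): 14 × 5 = 70.
The 4 extra days are Saturday, Sunday, Monday, Tuesday — 2 of them qualify.
Total: 70 + 2 = 72.
Holidays: October 5, 2008 (Sun); November 1, 2008 (Sat); November 9, 2008 (Sun); November 14, 2008 (Fri); November 16, 2008 (Sun); December 6, 2008 (Sat).
1 of the 6 holidays fall on weekdays; the rest are weekends and were already excluded.
Business days: 72 − 1 = 71.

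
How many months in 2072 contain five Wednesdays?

4

A month has five Wednesdays exactly when Wednesday falls within its first (length − 28) days.
Jan: 31 days, starts Fri → 5 of Fri, Sat, Sun
Feb: 29 days, starts Mon → 5 of Mon
Mar: 31 days, starts Tue → 5 of Tue, Wed, Thu ✓
Apr: 30 days, starts Fri → 5 of Fri, Sat
May: 31 days, starts Sun → 5 of Sun, Mon, Tue
Jun: 30 days, starts Wed → 5 of Wed, Thu ✓
Jul: 31 days, starts Fri → 5 of Fri, Sat, Sun
Aug: 31 days, starts Mon → 5 of Mon, Tue, Wed ✓
Sep: 30 days, starts Thu → 5 of Thu, Fri
Oct: 31 days, starts Sat → 5 of Sat, Sun, Mon
Nov: 30 days, starts Tue → 5 of Tue, Wed ✓
Dec: 31 days, starts Thu → 5 of Thu, Fri, Sat
Months with five Wednesdays: Mar, Jun, Aug, Nov.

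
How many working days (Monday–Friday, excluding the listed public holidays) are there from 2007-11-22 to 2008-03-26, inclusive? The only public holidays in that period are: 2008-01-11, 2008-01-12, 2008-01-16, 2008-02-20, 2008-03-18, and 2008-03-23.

86 working days

2007-11-22 is a Thursday.
That's 126 days from start to end, counting both.
126 = 7 × 18, so the span is exactly 18 full weeks.
Each full week contributes 5 weekdays (Mon–Fri): 18 × 5 = 90.
Holidays: 2008-01-11 (Fri); 2008-01-12 (Sat); 2008-01-16 (Wed); 2008-02-20 (Wed); 2008-03-18 (Tue); 2008-03-23 (Sun).
4 of the 6 holidays fall on weekdays; the rest are weekends and were already excluded.
Business days: 90 − 4 = 86.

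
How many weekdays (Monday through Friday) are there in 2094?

January 1, 2094 is a Friday.
That's 365 days from start to end, counting both.
365 = 7 × 52 + 1, so there are 52 full weeks plus 1 extra day.
Each full week contributes 5 weekdays (Mon–Fri): 52 × 5 = 260.
The 1 extra day is Fri — 1 of them qualifies.
Total: 260 + 1 = 261.

261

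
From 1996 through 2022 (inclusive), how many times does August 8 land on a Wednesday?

4

Day of week of August 8 in each year:
1996: Thu, 1997: Fri, 1998: Sat, 1999: Sun, 2000: Tue, 2001: Wed ✓, 2002: Thu, 2003: Fri, 2004: Sun, 2005: Mon, 2006: Tue, 2007: Wed ✓, 2008: Fri, 2009: Sat, 2010: Sun, 2011: Mon, 2012: Wed ✓, 2013: Thu, 2014: Fri, 2015: Sat, 2016: Mon, 2017: Tue, 2018: Wed ✓, 2019: Thu, 2020: Sat, 2021: Sun, 2022: Mon
Wednesdays: 2001, 2007, 2012, 2018.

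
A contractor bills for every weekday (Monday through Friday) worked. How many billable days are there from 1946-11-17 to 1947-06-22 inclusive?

155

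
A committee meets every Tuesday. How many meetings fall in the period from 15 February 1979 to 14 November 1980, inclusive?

15 February 1979 is a Thursday.
From 15 February 1979 to 14 November 1980 is 639 days inclusive.
639 = 7 × 91 + 2, so there are 91 full weeks plus 2 extra days.
Each full week contributes one Tuesday: 91 so far.
The 2 extra days are Thu, Fri — none qualify.
Total: 91 + 0 = 91.

91 Tuesdays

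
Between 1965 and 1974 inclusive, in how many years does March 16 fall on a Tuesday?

2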